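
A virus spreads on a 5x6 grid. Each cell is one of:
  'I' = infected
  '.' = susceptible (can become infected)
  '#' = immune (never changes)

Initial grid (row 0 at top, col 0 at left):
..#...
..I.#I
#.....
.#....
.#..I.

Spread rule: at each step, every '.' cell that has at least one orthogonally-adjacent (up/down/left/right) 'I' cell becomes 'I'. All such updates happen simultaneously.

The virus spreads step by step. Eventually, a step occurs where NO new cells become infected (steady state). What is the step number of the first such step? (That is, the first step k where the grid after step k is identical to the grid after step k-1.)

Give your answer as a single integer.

Answer: 4

Derivation:
Step 0 (initial): 3 infected
Step 1: +8 new -> 11 infected
Step 2: +11 new -> 22 infected
Step 3: +1 new -> 23 infected
Step 4: +0 new -> 23 infected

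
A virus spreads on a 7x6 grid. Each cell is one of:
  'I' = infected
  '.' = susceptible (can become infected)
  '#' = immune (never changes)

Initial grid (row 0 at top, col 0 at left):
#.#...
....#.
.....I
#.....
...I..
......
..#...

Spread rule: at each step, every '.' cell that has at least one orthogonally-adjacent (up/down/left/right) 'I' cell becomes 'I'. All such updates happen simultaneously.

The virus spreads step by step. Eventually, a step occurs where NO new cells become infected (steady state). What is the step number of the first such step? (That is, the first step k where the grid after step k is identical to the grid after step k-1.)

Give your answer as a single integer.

Step 0 (initial): 2 infected
Step 1: +7 new -> 9 infected
Step 2: +9 new -> 18 infected
Step 3: +8 new -> 26 infected
Step 4: +6 new -> 32 infected
Step 5: +3 new -> 35 infected
Step 6: +2 new -> 37 infected
Step 7: +0 new -> 37 infected

Answer: 7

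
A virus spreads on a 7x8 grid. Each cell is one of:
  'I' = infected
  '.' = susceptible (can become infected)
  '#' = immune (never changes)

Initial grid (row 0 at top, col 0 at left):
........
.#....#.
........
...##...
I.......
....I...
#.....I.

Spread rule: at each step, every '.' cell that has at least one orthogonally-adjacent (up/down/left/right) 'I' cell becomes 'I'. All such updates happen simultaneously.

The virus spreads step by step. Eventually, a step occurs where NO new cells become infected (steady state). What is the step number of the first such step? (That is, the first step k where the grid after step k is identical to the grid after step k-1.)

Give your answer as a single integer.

Step 0 (initial): 3 infected
Step 1: +10 new -> 13 infected
Step 2: +10 new -> 23 infected
Step 3: +8 new -> 31 infected
Step 4: +5 new -> 36 infected
Step 5: +6 new -> 42 infected
Step 6: +5 new -> 47 infected
Step 7: +4 new -> 51 infected
Step 8: +0 new -> 51 infected

Answer: 8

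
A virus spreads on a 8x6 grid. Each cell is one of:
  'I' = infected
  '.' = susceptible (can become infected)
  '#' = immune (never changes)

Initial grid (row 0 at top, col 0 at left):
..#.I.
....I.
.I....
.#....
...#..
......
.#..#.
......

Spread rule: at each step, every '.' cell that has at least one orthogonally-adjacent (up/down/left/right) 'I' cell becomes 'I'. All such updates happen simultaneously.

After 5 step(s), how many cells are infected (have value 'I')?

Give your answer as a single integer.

Step 0 (initial): 3 infected
Step 1: +8 new -> 11 infected
Step 2: +8 new -> 19 infected
Step 3: +6 new -> 25 infected
Step 4: +5 new -> 30 infected
Step 5: +5 new -> 35 infected

Answer: 35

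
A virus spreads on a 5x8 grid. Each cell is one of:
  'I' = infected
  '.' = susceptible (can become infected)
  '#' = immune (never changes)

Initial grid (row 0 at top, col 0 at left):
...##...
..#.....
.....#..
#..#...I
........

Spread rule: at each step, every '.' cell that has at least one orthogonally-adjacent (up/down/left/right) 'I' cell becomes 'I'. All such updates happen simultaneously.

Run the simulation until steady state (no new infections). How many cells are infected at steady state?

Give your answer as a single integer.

Step 0 (initial): 1 infected
Step 1: +3 new -> 4 infected
Step 2: +4 new -> 8 infected
Step 3: +4 new -> 12 infected
Step 4: +4 new -> 16 infected
Step 5: +4 new -> 20 infected
Step 6: +3 new -> 23 infected
Step 7: +3 new -> 26 infected
Step 8: +4 new -> 30 infected
Step 9: +2 new -> 32 infected
Step 10: +2 new -> 34 infected
Step 11: +0 new -> 34 infected

Answer: 34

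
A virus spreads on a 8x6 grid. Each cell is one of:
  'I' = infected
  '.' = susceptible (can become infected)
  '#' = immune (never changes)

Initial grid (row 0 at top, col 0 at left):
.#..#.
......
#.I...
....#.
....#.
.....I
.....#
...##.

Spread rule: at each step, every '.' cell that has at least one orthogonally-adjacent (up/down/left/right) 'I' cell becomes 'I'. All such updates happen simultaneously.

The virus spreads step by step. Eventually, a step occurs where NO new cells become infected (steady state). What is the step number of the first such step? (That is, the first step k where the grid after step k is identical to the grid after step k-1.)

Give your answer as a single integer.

Answer: 8

Derivation:
Step 0 (initial): 2 infected
Step 1: +6 new -> 8 infected
Step 2: +10 new -> 18 infected
Step 3: +9 new -> 27 infected
Step 4: +5 new -> 32 infected
Step 5: +4 new -> 36 infected
Step 6: +2 new -> 38 infected
Step 7: +1 new -> 39 infected
Step 8: +0 new -> 39 infected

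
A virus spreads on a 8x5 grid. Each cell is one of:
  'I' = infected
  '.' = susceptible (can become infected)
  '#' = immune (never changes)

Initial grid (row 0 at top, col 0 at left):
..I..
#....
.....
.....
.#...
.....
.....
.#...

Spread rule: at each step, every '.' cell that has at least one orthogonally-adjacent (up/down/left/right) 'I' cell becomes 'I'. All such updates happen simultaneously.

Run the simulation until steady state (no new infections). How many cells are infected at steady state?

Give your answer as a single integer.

Answer: 37

Derivation:
Step 0 (initial): 1 infected
Step 1: +3 new -> 4 infected
Step 2: +5 new -> 9 infected
Step 3: +4 new -> 13 infected
Step 4: +5 new -> 18 infected
Step 5: +4 new -> 22 infected
Step 6: +5 new -> 27 infected
Step 7: +5 new -> 32 infected
Step 8: +3 new -> 35 infected
Step 9: +2 new -> 37 infected
Step 10: +0 new -> 37 infected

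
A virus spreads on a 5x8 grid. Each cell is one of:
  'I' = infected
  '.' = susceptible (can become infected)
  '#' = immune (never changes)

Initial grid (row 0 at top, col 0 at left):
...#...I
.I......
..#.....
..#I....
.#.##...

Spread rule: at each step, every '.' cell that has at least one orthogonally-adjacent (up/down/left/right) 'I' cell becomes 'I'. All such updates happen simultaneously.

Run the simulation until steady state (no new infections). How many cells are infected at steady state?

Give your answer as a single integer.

Step 0 (initial): 3 infected
Step 1: +8 new -> 11 infected
Step 2: +10 new -> 21 infected
Step 3: +9 new -> 30 infected
Step 4: +3 new -> 33 infected
Step 5: +0 new -> 33 infected

Answer: 33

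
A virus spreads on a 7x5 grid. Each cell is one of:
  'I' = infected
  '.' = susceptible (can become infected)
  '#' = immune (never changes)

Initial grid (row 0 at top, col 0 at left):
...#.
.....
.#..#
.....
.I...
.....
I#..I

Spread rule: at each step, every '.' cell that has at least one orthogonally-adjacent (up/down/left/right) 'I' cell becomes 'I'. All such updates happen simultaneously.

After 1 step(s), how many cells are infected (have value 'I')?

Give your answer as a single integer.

Answer: 10

Derivation:
Step 0 (initial): 3 infected
Step 1: +7 new -> 10 infected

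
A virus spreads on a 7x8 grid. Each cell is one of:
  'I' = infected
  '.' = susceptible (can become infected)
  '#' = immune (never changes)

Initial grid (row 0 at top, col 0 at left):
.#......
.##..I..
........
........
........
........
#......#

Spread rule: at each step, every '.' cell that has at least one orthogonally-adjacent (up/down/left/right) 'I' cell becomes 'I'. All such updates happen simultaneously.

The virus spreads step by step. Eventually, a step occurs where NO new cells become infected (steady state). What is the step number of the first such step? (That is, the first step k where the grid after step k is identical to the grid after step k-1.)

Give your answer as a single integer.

Step 0 (initial): 1 infected
Step 1: +4 new -> 5 infected
Step 2: +7 new -> 12 infected
Step 3: +7 new -> 19 infected
Step 4: +7 new -> 26 infected
Step 5: +7 new -> 33 infected
Step 6: +7 new -> 40 infected
Step 7: +5 new -> 45 infected
Step 8: +4 new -> 49 infected
Step 9: +2 new -> 51 infected
Step 10: +0 new -> 51 infected

Answer: 10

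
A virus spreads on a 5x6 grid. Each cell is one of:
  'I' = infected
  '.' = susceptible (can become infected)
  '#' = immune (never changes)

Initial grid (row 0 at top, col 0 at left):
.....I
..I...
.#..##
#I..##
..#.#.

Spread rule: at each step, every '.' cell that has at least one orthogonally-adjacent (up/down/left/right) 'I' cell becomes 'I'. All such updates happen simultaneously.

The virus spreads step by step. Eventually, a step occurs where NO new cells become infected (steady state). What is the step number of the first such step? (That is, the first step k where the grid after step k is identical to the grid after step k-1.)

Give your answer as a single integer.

Step 0 (initial): 3 infected
Step 1: +8 new -> 11 infected
Step 2: +7 new -> 18 infected
Step 3: +3 new -> 21 infected
Step 4: +0 new -> 21 infected

Answer: 4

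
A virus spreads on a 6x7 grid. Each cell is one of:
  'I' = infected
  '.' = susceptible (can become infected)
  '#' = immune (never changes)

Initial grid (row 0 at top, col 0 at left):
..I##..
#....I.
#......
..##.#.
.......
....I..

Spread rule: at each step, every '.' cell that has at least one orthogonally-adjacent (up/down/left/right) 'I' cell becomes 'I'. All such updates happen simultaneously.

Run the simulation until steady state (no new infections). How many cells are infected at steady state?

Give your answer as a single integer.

Answer: 35

Derivation:
Step 0 (initial): 3 infected
Step 1: +9 new -> 12 infected
Step 2: +12 new -> 24 infected
Step 3: +6 new -> 30 infected
Step 4: +3 new -> 33 infected
Step 5: +2 new -> 35 infected
Step 6: +0 new -> 35 infected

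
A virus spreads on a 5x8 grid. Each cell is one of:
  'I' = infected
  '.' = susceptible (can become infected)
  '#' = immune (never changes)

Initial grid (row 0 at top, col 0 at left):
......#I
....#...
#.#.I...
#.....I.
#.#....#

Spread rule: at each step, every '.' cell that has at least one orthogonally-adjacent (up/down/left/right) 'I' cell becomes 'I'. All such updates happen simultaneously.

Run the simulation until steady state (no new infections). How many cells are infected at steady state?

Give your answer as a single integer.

Step 0 (initial): 3 infected
Step 1: +8 new -> 11 infected
Step 2: +7 new -> 18 infected
Step 3: +5 new -> 23 infected
Step 4: +4 new -> 27 infected
Step 5: +4 new -> 31 infected
Step 6: +1 new -> 32 infected
Step 7: +0 new -> 32 infected

Answer: 32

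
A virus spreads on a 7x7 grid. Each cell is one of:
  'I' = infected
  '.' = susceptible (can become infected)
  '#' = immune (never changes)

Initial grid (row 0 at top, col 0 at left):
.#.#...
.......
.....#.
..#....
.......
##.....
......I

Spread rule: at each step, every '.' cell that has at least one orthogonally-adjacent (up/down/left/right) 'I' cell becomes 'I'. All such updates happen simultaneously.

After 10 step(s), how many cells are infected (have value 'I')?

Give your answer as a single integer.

Answer: 41

Derivation:
Step 0 (initial): 1 infected
Step 1: +2 new -> 3 infected
Step 2: +3 new -> 6 infected
Step 3: +4 new -> 10 infected
Step 4: +5 new -> 15 infected
Step 5: +5 new -> 20 infected
Step 6: +6 new -> 26 infected
Step 7: +4 new -> 30 infected
Step 8: +5 new -> 35 infected
Step 9: +3 new -> 38 infected
Step 10: +3 new -> 41 infected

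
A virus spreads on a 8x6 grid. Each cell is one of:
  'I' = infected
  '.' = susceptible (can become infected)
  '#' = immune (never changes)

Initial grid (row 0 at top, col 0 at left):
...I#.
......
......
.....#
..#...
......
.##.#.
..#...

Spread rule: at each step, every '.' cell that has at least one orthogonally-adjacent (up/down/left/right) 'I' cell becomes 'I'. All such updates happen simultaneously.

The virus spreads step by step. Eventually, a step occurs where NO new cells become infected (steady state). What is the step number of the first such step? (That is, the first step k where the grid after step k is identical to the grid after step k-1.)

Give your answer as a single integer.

Answer: 12

Derivation:
Step 0 (initial): 1 infected
Step 1: +2 new -> 3 infected
Step 2: +4 new -> 7 infected
Step 3: +6 new -> 13 infected
Step 4: +7 new -> 20 infected
Step 5: +4 new -> 24 infected
Step 6: +6 new -> 30 infected
Step 7: +4 new -> 34 infected
Step 8: +3 new -> 37 infected
Step 9: +2 new -> 39 infected
Step 10: +1 new -> 40 infected
Step 11: +1 new -> 41 infected
Step 12: +0 new -> 41 infected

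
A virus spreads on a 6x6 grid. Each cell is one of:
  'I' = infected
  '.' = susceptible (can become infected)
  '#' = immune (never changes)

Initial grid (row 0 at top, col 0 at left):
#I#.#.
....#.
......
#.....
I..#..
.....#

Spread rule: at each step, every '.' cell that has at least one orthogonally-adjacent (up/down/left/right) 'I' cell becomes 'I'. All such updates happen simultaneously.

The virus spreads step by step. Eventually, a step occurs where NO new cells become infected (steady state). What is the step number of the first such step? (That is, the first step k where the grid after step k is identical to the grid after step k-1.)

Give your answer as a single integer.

Answer: 9

Derivation:
Step 0 (initial): 2 infected
Step 1: +3 new -> 5 infected
Step 2: +6 new -> 11 infected
Step 3: +5 new -> 16 infected
Step 4: +4 new -> 20 infected
Step 5: +3 new -> 23 infected
Step 6: +3 new -> 26 infected
Step 7: +2 new -> 28 infected
Step 8: +1 new -> 29 infected
Step 9: +0 new -> 29 infected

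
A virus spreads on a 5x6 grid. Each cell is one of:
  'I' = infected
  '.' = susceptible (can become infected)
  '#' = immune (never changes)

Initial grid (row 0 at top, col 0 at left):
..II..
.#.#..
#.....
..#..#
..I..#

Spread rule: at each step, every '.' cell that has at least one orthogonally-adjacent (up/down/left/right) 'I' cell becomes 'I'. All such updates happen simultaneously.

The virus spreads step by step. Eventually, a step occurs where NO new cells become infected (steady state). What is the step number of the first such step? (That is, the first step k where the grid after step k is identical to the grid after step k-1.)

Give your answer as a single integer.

Answer: 5

Derivation:
Step 0 (initial): 3 infected
Step 1: +5 new -> 8 infected
Step 2: +8 new -> 16 infected
Step 3: +7 new -> 23 infected
Step 4: +1 new -> 24 infected
Step 5: +0 new -> 24 infected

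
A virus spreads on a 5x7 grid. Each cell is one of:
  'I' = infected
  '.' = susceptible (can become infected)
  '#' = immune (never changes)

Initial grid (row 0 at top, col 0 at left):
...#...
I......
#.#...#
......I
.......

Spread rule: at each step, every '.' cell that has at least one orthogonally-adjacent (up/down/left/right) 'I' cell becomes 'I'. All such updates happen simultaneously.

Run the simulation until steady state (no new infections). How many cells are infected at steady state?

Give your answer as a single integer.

Answer: 31

Derivation:
Step 0 (initial): 2 infected
Step 1: +4 new -> 6 infected
Step 2: +6 new -> 12 infected
Step 3: +7 new -> 19 infected
Step 4: +8 new -> 27 infected
Step 5: +4 new -> 31 infected
Step 6: +0 new -> 31 infected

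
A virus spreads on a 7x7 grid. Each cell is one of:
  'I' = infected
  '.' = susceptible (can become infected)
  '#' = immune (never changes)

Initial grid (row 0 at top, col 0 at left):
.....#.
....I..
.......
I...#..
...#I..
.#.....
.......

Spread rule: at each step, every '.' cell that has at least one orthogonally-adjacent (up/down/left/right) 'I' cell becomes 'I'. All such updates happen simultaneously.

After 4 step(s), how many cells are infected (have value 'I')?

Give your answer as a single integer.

Step 0 (initial): 3 infected
Step 1: +9 new -> 12 infected
Step 2: +15 new -> 27 infected
Step 3: +14 new -> 41 infected
Step 4: +4 new -> 45 infected

Answer: 45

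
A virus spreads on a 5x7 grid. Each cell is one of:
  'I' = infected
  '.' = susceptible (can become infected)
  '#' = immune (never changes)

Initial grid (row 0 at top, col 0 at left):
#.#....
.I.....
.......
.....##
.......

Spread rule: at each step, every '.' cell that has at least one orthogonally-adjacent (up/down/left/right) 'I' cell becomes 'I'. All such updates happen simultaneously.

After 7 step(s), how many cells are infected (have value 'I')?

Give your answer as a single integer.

Answer: 30

Derivation:
Step 0 (initial): 1 infected
Step 1: +4 new -> 5 infected
Step 2: +4 new -> 9 infected
Step 3: +6 new -> 15 infected
Step 4: +6 new -> 21 infected
Step 5: +5 new -> 26 infected
Step 6: +3 new -> 29 infected
Step 7: +1 new -> 30 infected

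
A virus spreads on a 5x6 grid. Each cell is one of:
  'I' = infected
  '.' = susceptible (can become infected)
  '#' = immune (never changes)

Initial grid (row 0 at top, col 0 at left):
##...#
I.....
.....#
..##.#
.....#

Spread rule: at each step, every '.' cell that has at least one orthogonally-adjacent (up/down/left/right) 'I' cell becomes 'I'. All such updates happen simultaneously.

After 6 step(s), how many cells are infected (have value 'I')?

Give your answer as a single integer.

Step 0 (initial): 1 infected
Step 1: +2 new -> 3 infected
Step 2: +3 new -> 6 infected
Step 3: +5 new -> 11 infected
Step 4: +4 new -> 15 infected
Step 5: +4 new -> 19 infected
Step 6: +2 new -> 21 infected

Answer: 21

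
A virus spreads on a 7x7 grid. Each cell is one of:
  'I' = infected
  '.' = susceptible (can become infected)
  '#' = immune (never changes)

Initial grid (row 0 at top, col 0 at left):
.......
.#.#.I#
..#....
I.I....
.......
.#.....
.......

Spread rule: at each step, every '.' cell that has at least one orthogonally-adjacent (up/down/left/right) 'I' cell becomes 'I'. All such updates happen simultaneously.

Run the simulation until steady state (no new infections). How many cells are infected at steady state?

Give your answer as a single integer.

Answer: 44

Derivation:
Step 0 (initial): 3 infected
Step 1: +8 new -> 11 infected
Step 2: +13 new -> 24 infected
Step 3: +8 new -> 32 infected
Step 4: +7 new -> 39 infected
Step 5: +4 new -> 43 infected
Step 6: +1 new -> 44 infected
Step 7: +0 new -> 44 infected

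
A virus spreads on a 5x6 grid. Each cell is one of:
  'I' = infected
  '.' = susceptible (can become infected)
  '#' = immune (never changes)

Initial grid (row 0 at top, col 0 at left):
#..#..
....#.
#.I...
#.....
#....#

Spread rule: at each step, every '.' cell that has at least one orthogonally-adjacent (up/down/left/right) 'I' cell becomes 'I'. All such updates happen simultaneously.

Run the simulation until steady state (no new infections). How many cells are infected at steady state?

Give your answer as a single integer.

Step 0 (initial): 1 infected
Step 1: +4 new -> 5 infected
Step 2: +7 new -> 12 infected
Step 3: +6 new -> 18 infected
Step 4: +3 new -> 21 infected
Step 5: +1 new -> 22 infected
Step 6: +1 new -> 23 infected
Step 7: +0 new -> 23 infected

Answer: 23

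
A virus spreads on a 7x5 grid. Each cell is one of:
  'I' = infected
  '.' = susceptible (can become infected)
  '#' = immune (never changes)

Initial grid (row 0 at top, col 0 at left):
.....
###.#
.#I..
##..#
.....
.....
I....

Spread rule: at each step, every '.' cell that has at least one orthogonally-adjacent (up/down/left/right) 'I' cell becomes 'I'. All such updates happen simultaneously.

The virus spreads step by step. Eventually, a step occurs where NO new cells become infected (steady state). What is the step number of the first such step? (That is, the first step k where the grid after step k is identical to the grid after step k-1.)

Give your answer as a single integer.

Step 0 (initial): 2 infected
Step 1: +4 new -> 6 infected
Step 2: +7 new -> 13 infected
Step 3: +5 new -> 18 infected
Step 4: +5 new -> 23 infected
Step 5: +2 new -> 25 infected
Step 6: +1 new -> 26 infected
Step 7: +0 new -> 26 infected

Answer: 7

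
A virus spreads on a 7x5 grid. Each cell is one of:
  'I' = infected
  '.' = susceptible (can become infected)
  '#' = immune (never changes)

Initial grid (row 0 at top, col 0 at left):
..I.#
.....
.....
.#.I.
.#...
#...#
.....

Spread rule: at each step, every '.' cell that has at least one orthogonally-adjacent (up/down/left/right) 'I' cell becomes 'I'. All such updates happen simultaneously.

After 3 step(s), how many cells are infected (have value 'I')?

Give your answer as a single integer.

Step 0 (initial): 2 infected
Step 1: +7 new -> 9 infected
Step 2: +8 new -> 17 infected
Step 3: +5 new -> 22 infected

Answer: 22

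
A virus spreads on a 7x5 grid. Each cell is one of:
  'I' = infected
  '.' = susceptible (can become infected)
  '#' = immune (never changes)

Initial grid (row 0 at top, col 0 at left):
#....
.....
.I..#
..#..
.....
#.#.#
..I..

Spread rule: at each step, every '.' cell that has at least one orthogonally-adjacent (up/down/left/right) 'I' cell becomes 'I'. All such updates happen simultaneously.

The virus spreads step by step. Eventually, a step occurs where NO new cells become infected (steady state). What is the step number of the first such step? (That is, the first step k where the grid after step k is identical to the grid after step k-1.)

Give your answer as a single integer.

Answer: 6

Derivation:
Step 0 (initial): 2 infected
Step 1: +6 new -> 8 infected
Step 2: +10 new -> 18 infected
Step 3: +6 new -> 24 infected
Step 4: +4 new -> 28 infected
Step 5: +1 new -> 29 infected
Step 6: +0 new -> 29 infected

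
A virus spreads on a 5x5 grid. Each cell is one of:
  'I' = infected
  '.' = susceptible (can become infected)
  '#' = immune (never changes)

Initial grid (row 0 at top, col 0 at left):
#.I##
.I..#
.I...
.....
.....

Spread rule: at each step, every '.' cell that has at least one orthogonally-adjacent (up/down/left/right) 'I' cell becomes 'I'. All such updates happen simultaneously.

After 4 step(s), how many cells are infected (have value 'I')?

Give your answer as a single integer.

Step 0 (initial): 3 infected
Step 1: +6 new -> 9 infected
Step 2: +5 new -> 14 infected
Step 3: +4 new -> 18 infected
Step 4: +2 new -> 20 infected

Answer: 20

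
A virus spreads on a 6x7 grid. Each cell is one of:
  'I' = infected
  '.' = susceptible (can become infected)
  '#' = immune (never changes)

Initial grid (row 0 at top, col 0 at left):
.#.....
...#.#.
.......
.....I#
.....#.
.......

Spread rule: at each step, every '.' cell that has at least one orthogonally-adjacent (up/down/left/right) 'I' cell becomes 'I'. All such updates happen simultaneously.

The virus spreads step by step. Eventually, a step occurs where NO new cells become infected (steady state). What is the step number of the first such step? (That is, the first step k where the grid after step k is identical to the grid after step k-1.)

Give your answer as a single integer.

Answer: 9

Derivation:
Step 0 (initial): 1 infected
Step 1: +2 new -> 3 infected
Step 2: +4 new -> 7 infected
Step 3: +6 new -> 13 infected
Step 4: +7 new -> 20 infected
Step 5: +8 new -> 28 infected
Step 6: +6 new -> 34 infected
Step 7: +2 new -> 36 infected
Step 8: +1 new -> 37 infected
Step 9: +0 new -> 37 infected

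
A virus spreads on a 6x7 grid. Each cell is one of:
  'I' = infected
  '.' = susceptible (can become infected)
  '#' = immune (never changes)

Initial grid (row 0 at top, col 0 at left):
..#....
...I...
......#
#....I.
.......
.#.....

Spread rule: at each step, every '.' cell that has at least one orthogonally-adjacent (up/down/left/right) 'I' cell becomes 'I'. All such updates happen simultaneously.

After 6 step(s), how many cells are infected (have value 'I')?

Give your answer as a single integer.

Answer: 37

Derivation:
Step 0 (initial): 2 infected
Step 1: +8 new -> 10 infected
Step 2: +9 new -> 19 infected
Step 3: +9 new -> 28 infected
Step 4: +6 new -> 34 infected
Step 5: +2 new -> 36 infected
Step 6: +1 new -> 37 infected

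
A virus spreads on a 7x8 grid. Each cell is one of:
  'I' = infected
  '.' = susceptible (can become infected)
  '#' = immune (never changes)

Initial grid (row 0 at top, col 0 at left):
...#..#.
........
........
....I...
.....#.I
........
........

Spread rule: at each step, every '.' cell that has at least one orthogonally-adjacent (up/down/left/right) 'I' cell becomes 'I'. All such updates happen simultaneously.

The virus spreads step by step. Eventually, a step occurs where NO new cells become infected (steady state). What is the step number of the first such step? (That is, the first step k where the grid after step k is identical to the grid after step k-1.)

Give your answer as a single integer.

Step 0 (initial): 2 infected
Step 1: +7 new -> 9 infected
Step 2: +10 new -> 19 infected
Step 3: +12 new -> 31 infected
Step 4: +10 new -> 41 infected
Step 5: +6 new -> 47 infected
Step 6: +4 new -> 51 infected
Step 7: +2 new -> 53 infected
Step 8: +0 new -> 53 infected

Answer: 8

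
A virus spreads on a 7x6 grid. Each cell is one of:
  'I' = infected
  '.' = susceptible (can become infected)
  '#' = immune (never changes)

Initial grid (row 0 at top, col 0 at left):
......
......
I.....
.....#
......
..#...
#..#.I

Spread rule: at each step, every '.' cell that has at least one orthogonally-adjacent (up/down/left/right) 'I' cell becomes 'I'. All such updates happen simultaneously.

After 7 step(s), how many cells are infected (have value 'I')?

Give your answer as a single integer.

Answer: 38

Derivation:
Step 0 (initial): 2 infected
Step 1: +5 new -> 7 infected
Step 2: +7 new -> 14 infected
Step 3: +8 new -> 22 infected
Step 4: +8 new -> 30 infected
Step 5: +4 new -> 34 infected
Step 6: +3 new -> 37 infected
Step 7: +1 new -> 38 infected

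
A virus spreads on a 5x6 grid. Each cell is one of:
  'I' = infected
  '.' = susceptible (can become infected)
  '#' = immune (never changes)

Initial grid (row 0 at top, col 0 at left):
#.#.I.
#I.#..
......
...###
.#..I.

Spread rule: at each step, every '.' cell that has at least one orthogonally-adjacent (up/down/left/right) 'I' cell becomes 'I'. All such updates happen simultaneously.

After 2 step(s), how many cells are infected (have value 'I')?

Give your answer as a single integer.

Answer: 17

Derivation:
Step 0 (initial): 3 infected
Step 1: +8 new -> 11 infected
Step 2: +6 new -> 17 infected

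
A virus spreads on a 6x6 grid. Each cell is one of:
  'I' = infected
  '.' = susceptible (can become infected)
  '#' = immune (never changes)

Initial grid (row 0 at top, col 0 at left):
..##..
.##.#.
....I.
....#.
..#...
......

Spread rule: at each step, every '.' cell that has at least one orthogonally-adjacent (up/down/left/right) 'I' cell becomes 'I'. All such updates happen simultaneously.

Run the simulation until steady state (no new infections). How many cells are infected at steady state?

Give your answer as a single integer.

Step 0 (initial): 1 infected
Step 1: +2 new -> 3 infected
Step 2: +5 new -> 8 infected
Step 3: +5 new -> 13 infected
Step 4: +6 new -> 19 infected
Step 5: +5 new -> 24 infected
Step 6: +3 new -> 27 infected
Step 7: +2 new -> 29 infected
Step 8: +0 new -> 29 infected

Answer: 29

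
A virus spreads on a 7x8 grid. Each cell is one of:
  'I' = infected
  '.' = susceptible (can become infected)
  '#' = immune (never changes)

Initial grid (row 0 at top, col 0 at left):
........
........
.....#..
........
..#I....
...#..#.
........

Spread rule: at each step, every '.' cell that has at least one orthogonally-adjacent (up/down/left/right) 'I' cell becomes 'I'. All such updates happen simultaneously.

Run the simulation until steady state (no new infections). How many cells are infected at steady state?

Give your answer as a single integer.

Answer: 52

Derivation:
Step 0 (initial): 1 infected
Step 1: +2 new -> 3 infected
Step 2: +5 new -> 8 infected
Step 3: +8 new -> 16 infected
Step 4: +10 new -> 26 infected
Step 5: +12 new -> 38 infected
Step 6: +9 new -> 47 infected
Step 7: +4 new -> 51 infected
Step 8: +1 new -> 52 infected
Step 9: +0 new -> 52 infected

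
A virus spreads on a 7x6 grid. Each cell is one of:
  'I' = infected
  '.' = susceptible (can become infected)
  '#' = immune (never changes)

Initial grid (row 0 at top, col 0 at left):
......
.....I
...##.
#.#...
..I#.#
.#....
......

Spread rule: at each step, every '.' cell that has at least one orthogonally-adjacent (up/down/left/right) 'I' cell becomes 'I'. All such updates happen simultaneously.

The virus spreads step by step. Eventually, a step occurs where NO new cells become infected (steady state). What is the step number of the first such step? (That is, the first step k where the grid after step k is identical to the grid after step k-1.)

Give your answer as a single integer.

Step 0 (initial): 2 infected
Step 1: +5 new -> 7 infected
Step 2: +7 new -> 14 infected
Step 3: +8 new -> 22 infected
Step 4: +9 new -> 31 infected
Step 5: +3 new -> 34 infected
Step 6: +1 new -> 35 infected
Step 7: +0 new -> 35 infected

Answer: 7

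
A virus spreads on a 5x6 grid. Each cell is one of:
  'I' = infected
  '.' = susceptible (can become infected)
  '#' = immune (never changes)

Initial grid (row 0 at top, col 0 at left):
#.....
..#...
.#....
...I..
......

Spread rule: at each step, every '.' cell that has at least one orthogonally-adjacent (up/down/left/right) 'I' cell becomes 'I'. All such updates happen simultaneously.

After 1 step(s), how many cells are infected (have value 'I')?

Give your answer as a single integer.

Answer: 5

Derivation:
Step 0 (initial): 1 infected
Step 1: +4 new -> 5 infected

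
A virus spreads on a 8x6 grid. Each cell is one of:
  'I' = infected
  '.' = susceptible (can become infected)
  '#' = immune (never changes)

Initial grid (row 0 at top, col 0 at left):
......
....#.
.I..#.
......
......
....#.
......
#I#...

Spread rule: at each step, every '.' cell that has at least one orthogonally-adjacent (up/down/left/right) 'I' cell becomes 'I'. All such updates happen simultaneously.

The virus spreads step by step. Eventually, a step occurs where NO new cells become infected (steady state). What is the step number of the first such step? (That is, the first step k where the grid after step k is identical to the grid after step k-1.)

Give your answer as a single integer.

Step 0 (initial): 2 infected
Step 1: +5 new -> 7 infected
Step 2: +10 new -> 17 infected
Step 3: +9 new -> 26 infected
Step 4: +6 new -> 32 infected
Step 5: +5 new -> 37 infected
Step 6: +5 new -> 42 infected
Step 7: +1 new -> 43 infected
Step 8: +0 new -> 43 infected

Answer: 8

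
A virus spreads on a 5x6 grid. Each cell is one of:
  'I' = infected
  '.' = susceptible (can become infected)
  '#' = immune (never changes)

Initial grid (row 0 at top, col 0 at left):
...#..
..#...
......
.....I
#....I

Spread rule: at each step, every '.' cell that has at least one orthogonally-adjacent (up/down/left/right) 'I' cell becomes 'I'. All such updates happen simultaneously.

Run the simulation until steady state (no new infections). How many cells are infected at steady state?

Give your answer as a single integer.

Step 0 (initial): 2 infected
Step 1: +3 new -> 5 infected
Step 2: +4 new -> 9 infected
Step 3: +5 new -> 14 infected
Step 4: +5 new -> 19 infected
Step 5: +2 new -> 21 infected
Step 6: +2 new -> 23 infected
Step 7: +2 new -> 25 infected
Step 8: +2 new -> 27 infected
Step 9: +0 new -> 27 infected

Answer: 27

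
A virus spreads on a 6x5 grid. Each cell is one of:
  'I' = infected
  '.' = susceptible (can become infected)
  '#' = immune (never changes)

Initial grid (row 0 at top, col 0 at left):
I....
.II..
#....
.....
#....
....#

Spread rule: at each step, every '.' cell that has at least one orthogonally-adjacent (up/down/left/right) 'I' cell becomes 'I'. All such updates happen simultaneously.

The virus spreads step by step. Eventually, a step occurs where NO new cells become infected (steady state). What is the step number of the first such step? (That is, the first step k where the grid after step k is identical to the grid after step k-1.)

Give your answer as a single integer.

Answer: 6

Derivation:
Step 0 (initial): 3 infected
Step 1: +6 new -> 9 infected
Step 2: +5 new -> 14 infected
Step 3: +6 new -> 20 infected
Step 4: +4 new -> 24 infected
Step 5: +3 new -> 27 infected
Step 6: +0 new -> 27 infected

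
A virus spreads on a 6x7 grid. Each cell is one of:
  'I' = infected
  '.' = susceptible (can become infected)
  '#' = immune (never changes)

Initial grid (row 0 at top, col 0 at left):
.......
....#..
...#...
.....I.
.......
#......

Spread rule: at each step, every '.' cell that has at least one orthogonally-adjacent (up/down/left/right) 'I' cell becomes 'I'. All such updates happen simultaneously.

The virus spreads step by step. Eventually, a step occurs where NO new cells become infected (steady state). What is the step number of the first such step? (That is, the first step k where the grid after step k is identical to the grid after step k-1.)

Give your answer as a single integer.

Answer: 9

Derivation:
Step 0 (initial): 1 infected
Step 1: +4 new -> 5 infected
Step 2: +7 new -> 12 infected
Step 3: +6 new -> 18 infected
Step 4: +6 new -> 24 infected
Step 5: +6 new -> 30 infected
Step 6: +6 new -> 36 infected
Step 7: +2 new -> 38 infected
Step 8: +1 new -> 39 infected
Step 9: +0 new -> 39 infected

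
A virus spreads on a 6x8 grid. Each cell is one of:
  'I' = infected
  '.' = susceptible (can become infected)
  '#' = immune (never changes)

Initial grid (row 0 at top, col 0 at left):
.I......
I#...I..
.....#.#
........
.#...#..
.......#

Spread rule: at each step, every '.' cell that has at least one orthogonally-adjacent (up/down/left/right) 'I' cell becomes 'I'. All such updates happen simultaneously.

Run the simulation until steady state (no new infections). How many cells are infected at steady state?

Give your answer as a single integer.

Step 0 (initial): 3 infected
Step 1: +6 new -> 9 infected
Step 2: +10 new -> 19 infected
Step 3: +7 new -> 26 infected
Step 4: +7 new -> 33 infected
Step 5: +6 new -> 39 infected
Step 6: +3 new -> 42 infected
Step 7: +0 new -> 42 infected

Answer: 42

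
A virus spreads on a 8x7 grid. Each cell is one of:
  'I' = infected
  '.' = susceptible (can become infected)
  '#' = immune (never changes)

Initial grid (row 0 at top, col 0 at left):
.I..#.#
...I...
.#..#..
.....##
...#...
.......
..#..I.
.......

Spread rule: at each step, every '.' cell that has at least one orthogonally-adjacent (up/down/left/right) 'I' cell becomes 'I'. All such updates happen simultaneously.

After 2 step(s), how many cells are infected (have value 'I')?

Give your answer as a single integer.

Answer: 24

Derivation:
Step 0 (initial): 3 infected
Step 1: +11 new -> 14 infected
Step 2: +10 new -> 24 infected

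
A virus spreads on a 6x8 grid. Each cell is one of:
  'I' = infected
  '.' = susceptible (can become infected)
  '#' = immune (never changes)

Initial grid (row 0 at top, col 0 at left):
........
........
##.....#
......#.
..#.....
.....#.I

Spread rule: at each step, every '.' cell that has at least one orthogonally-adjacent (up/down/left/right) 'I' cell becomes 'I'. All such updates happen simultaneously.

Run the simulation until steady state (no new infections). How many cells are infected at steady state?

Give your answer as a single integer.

Step 0 (initial): 1 infected
Step 1: +2 new -> 3 infected
Step 2: +2 new -> 5 infected
Step 3: +1 new -> 6 infected
Step 4: +2 new -> 8 infected
Step 5: +4 new -> 12 infected
Step 6: +5 new -> 17 infected
Step 7: +6 new -> 23 infected
Step 8: +7 new -> 30 infected
Step 9: +6 new -> 36 infected
Step 10: +3 new -> 39 infected
Step 11: +2 new -> 41 infected
Step 12: +1 new -> 42 infected
Step 13: +0 new -> 42 infected

Answer: 42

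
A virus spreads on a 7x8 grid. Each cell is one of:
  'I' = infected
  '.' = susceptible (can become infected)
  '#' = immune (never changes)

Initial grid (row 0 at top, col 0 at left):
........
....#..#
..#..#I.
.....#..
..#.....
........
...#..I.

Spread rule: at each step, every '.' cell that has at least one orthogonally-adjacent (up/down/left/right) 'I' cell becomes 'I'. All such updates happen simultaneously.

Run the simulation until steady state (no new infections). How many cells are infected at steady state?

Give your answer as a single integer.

Answer: 49

Derivation:
Step 0 (initial): 2 infected
Step 1: +6 new -> 8 infected
Step 2: +7 new -> 15 infected
Step 3: +5 new -> 20 infected
Step 4: +3 new -> 23 infected
Step 5: +4 new -> 27 infected
Step 6: +6 new -> 33 infected
Step 7: +7 new -> 40 infected
Step 8: +5 new -> 45 infected
Step 9: +3 new -> 48 infected
Step 10: +1 new -> 49 infected
Step 11: +0 new -> 49 infected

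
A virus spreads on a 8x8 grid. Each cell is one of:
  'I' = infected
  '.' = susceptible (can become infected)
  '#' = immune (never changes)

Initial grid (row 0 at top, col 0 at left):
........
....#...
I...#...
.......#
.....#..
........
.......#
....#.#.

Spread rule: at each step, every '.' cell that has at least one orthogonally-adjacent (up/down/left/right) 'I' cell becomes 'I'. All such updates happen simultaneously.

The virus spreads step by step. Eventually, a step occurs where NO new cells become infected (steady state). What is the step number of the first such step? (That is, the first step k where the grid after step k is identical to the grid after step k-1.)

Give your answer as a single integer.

Step 0 (initial): 1 infected
Step 1: +3 new -> 4 infected
Step 2: +5 new -> 9 infected
Step 3: +6 new -> 15 infected
Step 4: +6 new -> 21 infected
Step 5: +6 new -> 27 infected
Step 6: +6 new -> 33 infected
Step 7: +6 new -> 39 infected
Step 8: +7 new -> 46 infected
Step 9: +6 new -> 52 infected
Step 10: +4 new -> 56 infected
Step 11: +0 new -> 56 infected

Answer: 11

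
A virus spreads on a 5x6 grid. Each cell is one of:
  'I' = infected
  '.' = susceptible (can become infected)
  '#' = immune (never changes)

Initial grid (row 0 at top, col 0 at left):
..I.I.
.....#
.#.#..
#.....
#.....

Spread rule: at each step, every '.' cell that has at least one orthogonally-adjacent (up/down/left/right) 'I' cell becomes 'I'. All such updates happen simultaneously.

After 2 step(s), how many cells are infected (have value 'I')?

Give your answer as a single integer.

Step 0 (initial): 2 infected
Step 1: +5 new -> 7 infected
Step 2: +5 new -> 12 infected

Answer: 12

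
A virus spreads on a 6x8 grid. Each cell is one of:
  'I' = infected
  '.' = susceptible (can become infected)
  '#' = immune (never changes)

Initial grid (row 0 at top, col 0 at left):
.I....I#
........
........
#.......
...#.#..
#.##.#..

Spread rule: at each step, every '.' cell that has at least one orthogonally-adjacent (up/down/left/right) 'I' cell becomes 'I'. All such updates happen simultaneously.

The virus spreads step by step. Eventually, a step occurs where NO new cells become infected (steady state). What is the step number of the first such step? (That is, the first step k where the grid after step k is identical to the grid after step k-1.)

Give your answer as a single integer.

Step 0 (initial): 2 infected
Step 1: +5 new -> 7 infected
Step 2: +8 new -> 15 infected
Step 3: +8 new -> 23 infected
Step 4: +7 new -> 30 infected
Step 5: +7 new -> 37 infected
Step 6: +2 new -> 39 infected
Step 7: +1 new -> 40 infected
Step 8: +0 new -> 40 infected

Answer: 8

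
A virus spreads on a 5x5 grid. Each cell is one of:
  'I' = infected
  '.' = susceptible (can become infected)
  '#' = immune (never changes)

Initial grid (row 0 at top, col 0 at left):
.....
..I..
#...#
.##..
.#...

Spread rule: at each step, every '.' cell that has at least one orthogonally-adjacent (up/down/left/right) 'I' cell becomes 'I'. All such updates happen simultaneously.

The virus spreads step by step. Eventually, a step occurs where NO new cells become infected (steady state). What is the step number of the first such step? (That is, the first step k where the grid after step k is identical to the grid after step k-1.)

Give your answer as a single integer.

Step 0 (initial): 1 infected
Step 1: +4 new -> 5 infected
Step 2: +6 new -> 11 infected
Step 3: +3 new -> 14 infected
Step 4: +2 new -> 16 infected
Step 5: +2 new -> 18 infected
Step 6: +0 new -> 18 infected

Answer: 6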